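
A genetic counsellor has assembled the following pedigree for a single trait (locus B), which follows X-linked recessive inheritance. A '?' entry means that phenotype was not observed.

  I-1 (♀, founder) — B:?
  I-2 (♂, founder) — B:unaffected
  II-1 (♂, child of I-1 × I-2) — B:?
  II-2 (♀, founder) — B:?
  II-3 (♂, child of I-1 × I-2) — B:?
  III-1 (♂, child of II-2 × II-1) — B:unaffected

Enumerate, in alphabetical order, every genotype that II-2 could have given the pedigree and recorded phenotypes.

II-2 ∈ {X^BX^B, X^BX^b}

B/I-1 ? ·: X^BX^B|X^BX^b|X^bX^b
B/I-2 un ·: X^BY
B/II-1 ? I-1×I-2: X^BY|X^bY
B/II-2 ? ·: X^BX^B|X^BX^b
B/II-3 ? I-1×I-2: X^BY|X^bY
B/III-1 un II-2×II-1: X^BY
⇒ B over [I-1,I-2,II-1,II-2,II-3,III-1]: 12 consistent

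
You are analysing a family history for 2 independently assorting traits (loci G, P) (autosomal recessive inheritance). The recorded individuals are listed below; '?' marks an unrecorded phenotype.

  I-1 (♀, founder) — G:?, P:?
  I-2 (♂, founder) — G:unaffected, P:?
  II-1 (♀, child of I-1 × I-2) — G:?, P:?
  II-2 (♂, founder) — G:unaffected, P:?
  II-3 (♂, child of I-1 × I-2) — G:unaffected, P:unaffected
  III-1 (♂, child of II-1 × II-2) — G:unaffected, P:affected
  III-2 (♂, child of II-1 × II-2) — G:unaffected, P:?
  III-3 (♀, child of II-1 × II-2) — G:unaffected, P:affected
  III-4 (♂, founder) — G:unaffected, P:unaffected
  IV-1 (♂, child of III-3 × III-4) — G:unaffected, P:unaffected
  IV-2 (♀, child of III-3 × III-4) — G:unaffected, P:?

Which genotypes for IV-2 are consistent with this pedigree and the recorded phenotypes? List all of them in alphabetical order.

G/I-1 ? ·: GG|Gg|gg
G/I-2 un ·: GG|Gg
G/II-1 ? I-1×I-2: GG|Gg|gg
G/II-2 un ·: GG|Gg
G/II-3 un I-1×I-2: GG|Gg
G/III-1 un II-1×II-2: GG|Gg
G/III-2 un II-1×II-2: GG|Gg
G/III-3 un II-1×II-2: GG|Gg
G/III-4 un ·: GG|Gg
G/IV-1 un III-3×III-4: GG|Gg
G/IV-2 un III-3×III-4: GG|Gg
⇒ G over [I-1,I-2,II-1,II-2,II-3,III-1,III-2,III-3,III-4,IV-1,IV-2]: 1279 consistent
P/I-1 ? ·: PP|Pp|pp
P/I-2 ? ·: PP|Pp|pp
P/II-1 ? I-1×I-2: Pp|pp
P/II-2 ? ·: Pp|pp
P/II-3 un I-1×I-2: PP|Pp
P/III-1 aff II-1×II-2: pp
P/III-2 ? II-1×II-2: PP|Pp|pp
P/III-3 aff II-1×II-2: pp
P/III-4 un ·: PP|Pp
P/IV-1 un III-3×III-4: Pp
P/IV-2 ? III-3×III-4: Pp|pp
⇒ P over [I-1,I-2,II-1,II-2,II-3,III-1,III-2,III-3,III-4,IV-1,IV-2]: 186 consistent

IV-2 ∈ {GG Pp, GG pp, Gg Pp, Gg pp}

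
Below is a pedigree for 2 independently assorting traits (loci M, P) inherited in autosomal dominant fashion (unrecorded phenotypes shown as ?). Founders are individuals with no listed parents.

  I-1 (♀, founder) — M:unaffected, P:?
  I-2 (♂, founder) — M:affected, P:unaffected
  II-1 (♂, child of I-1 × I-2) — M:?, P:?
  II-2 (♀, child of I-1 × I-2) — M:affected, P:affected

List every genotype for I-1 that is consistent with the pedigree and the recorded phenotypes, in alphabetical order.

M/I-1 un ·: mm
M/I-2 aff ·: Mm|MM
M/II-1 ? I-1×I-2: mm|Mm
M/II-2 aff I-1×I-2: Mm
⇒ M over [I-1,I-2,II-1,II-2]: 3 consistent
P/I-1 ? ·: Pp|PP
P/I-2 un ·: pp
P/II-1 ? I-1×I-2: pp|Pp
P/II-2 aff I-1×I-2: Pp
⇒ P over [I-1,I-2,II-1,II-2]: 3 consistent

I-1 ∈ {mm PP, mm Pp}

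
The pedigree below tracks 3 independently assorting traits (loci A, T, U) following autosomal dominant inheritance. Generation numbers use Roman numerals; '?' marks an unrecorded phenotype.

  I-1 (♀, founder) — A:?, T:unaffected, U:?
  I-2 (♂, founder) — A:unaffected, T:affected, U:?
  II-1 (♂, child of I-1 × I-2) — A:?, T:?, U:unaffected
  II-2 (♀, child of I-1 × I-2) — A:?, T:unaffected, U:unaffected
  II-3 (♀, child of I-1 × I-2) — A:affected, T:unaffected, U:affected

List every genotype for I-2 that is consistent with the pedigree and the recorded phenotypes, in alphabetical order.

I-2 ∈ {aa Tt Uu, aa Tt uu}

A/I-1 ? ·: Aa|AA
A/I-2 un ·: aa
A/II-1 ? I-1×I-2: aa|Aa
A/II-2 ? I-1×I-2: aa|Aa
A/II-3 aff I-1×I-2: Aa
⇒ A over [I-1,I-2,II-1,II-2,II-3]: 5 consistent
T/I-1 un ·: tt
T/I-2 aff ·: Tt
T/II-1 ? I-1×I-2: tt|Tt
T/II-2 un I-1×I-2: tt
T/II-3 un I-1×I-2: tt
⇒ T over [I-1,I-2,II-1,II-2,II-3]: 2 consistent
U/I-1 ? ·: uu|Uu
U/I-2 ? ·: uu|Uu
U/II-1 un I-1×I-2: uu
U/II-2 un I-1×I-2: uu
U/II-3 aff I-1×I-2: Uu|UU
⇒ U over [I-1,I-2,II-1,II-2,II-3]: 4 consistent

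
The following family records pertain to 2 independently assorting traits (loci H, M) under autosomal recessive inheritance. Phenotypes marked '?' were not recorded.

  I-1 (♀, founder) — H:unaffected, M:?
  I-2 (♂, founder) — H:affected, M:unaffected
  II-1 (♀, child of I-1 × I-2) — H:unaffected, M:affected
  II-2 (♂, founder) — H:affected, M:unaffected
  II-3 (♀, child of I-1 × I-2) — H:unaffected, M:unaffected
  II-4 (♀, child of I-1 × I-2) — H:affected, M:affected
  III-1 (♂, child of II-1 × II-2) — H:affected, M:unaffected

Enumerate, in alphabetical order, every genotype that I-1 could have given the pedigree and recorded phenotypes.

I-1 ∈ {Hh Mm, Hh mm}

H/I-1 un ·: Hh
H/I-2 aff ·: hh
H/II-1 un I-1×I-2: Hh
H/II-2 aff ·: hh
H/II-3 un I-1×I-2: Hh
H/II-4 aff I-1×I-2: hh
H/III-1 aff II-1×II-2: hh
⇒ H over [I-1,I-2,II-1,II-2,II-3,II-4,III-1]: 1 consistent
M/I-1 ? ·: Mm|mm
M/I-2 un ·: Mm
M/II-1 aff I-1×I-2: mm
M/II-2 un ·: MM|Mm
M/II-3 un I-1×I-2: MM|Mm
M/II-4 aff I-1×I-2: mm
M/III-1 un II-1×II-2: Mm
⇒ M over [I-1,I-2,II-1,II-2,II-3,II-4,III-1]: 6 consistent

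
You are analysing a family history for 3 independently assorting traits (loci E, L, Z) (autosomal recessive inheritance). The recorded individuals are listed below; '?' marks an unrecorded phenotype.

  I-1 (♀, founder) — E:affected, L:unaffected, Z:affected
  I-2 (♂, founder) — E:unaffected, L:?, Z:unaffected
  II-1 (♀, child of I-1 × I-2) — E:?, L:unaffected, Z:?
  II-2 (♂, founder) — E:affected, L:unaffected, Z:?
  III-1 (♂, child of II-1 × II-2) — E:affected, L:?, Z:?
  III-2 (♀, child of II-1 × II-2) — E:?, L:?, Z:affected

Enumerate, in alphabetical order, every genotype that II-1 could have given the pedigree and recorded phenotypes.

II-1 ∈ {Ee LL Zz, Ee LL zz, Ee Ll Zz, Ee Ll zz, ee LL Zz, ee LL zz, ee Ll Zz, ee Ll zz}

E/I-1 aff ·: ee
E/I-2 un ·: EE|Ee
E/II-1 ? I-1×I-2: Ee|ee
E/II-2 aff ·: ee
E/III-1 aff II-1×II-2: ee
E/III-2 ? II-1×II-2: Ee|ee
⇒ E over [I-1,I-2,II-1,II-2,III-1,III-2]: 5 consistent
L/I-1 un ·: LL|Ll
L/I-2 ? ·: LL|Ll|ll
L/II-1 un I-1×I-2: LL|Ll
L/II-2 un ·: LL|Ll
L/III-1 ? II-1×II-2: LL|Ll|ll
L/III-2 ? II-1×II-2: LL|Ll|ll
⇒ L over [I-1,I-2,II-1,II-2,III-1,III-2]: 85 consistent
Z/I-1 aff ·: zz
Z/I-2 un ·: ZZ|Zz
Z/II-1 ? I-1×I-2: Zz|zz
Z/II-2 ? ·: Zz|zz
Z/III-1 ? II-1×II-2: ZZ|Zz|zz
Z/III-2 aff II-1×II-2: zz
⇒ Z over [I-1,I-2,II-1,II-2,III-1,III-2]: 13 consistent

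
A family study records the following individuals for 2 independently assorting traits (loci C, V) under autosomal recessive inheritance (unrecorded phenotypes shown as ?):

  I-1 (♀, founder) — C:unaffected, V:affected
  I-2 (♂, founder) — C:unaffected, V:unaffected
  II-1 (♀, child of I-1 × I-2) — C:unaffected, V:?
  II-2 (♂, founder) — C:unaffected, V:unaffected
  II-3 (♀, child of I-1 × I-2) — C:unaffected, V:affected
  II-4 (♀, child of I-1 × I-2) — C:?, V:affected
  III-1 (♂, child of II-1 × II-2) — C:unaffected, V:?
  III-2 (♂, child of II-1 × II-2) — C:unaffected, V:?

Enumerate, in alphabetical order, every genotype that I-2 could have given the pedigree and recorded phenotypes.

I-2 ∈ {CC Vv, Cc Vv}

C/I-1 un ·: CC|Cc
C/I-2 un ·: CC|Cc
C/II-1 un I-1×I-2: CC|Cc
C/II-2 un ·: CC|Cc
C/II-3 un I-1×I-2: CC|Cc
C/II-4 ? I-1×I-2: CC|Cc|cc
C/III-1 un II-1×II-2: CC|Cc
C/III-2 un II-1×II-2: CC|Cc
⇒ C over [I-1,I-2,II-1,II-2,II-3,II-4,III-1,III-2]: 187 consistent
V/I-1 aff ·: vv
V/I-2 un ·: Vv
V/II-1 ? I-1×I-2: Vv|vv
V/II-2 un ·: VV|Vv
V/II-3 aff I-1×I-2: vv
V/II-4 aff I-1×I-2: vv
V/III-1 ? II-1×II-2: VV|Vv|vv
V/III-2 ? II-1×II-2: VV|Vv|vv
⇒ V over [I-1,I-2,II-1,II-2,II-3,II-4,III-1,III-2]: 18 consistent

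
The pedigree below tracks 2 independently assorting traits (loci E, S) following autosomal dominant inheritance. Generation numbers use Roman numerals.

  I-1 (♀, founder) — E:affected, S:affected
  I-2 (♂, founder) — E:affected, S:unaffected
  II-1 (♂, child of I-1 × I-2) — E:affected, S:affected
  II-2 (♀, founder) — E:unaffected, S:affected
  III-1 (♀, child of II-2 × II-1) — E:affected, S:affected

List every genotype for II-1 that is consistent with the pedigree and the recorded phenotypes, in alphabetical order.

E/I-1 aff ·: Ee|EE
E/I-2 aff ·: Ee|EE
E/II-1 aff I-1×I-2: Ee|EE
E/II-2 un ·: ee
E/III-1 aff II-2×II-1: Ee
⇒ E over [I-1,I-2,II-1,II-2,III-1]: 7 consistent
S/I-1 aff ·: Ss|SS
S/I-2 un ·: ss
S/II-1 aff I-1×I-2: Ss
S/II-2 aff ·: Ss|SS
S/III-1 aff II-2×II-1: Ss|SS
⇒ S over [I-1,I-2,II-1,II-2,III-1]: 8 consistent

II-1 ∈ {EE Ss, Ee Ss}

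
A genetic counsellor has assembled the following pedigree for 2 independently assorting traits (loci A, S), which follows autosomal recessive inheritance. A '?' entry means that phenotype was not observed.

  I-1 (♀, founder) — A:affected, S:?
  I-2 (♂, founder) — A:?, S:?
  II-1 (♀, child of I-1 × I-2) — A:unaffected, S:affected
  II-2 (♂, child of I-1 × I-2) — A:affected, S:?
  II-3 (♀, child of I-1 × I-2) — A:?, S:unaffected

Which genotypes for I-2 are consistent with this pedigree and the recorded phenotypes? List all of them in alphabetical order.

I-2 ∈ {Aa Ss, Aa ss}

A/I-1 aff ·: aa
A/I-2 ? ·: Aa
A/II-1 un I-1×I-2: Aa
A/II-2 aff I-1×I-2: aa
A/II-3 ? I-1×I-2: Aa|aa
⇒ A over [I-1,I-2,II-1,II-2,II-3]: 2 consistent
S/I-1 ? ·: Ss|ss
S/I-2 ? ·: Ss|ss
S/II-1 aff I-1×I-2: ss
S/II-2 ? I-1×I-2: SS|Ss|ss
S/II-3 un I-1×I-2: SS|Ss
⇒ S over [I-1,I-2,II-1,II-2,II-3]: 10 consistent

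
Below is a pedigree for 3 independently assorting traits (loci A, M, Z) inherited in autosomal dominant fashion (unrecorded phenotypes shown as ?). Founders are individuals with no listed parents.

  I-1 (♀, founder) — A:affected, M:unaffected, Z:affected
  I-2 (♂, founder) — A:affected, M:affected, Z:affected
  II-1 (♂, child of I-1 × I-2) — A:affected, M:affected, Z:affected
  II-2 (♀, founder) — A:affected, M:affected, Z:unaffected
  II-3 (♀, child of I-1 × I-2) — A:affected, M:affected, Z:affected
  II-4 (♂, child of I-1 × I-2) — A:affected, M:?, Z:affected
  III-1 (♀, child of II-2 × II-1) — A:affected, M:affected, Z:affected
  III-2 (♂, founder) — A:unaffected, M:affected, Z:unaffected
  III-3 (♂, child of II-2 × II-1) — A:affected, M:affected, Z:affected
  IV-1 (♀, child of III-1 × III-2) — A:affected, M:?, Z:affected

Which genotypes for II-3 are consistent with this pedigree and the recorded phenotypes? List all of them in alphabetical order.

II-3 ∈ {AA Mm ZZ, AA Mm Zz, Aa Mm ZZ, Aa Mm Zz}

A/I-1 aff ·: Aa|AA
A/I-2 aff ·: Aa|AA
A/II-1 aff I-1×I-2: Aa|AA
A/II-2 aff ·: Aa|AA
A/II-3 aff I-1×I-2: Aa|AA
A/II-4 aff I-1×I-2: Aa|AA
A/III-1 aff II-2×II-1: Aa|AA
A/III-2 un ·: aa
A/III-3 aff II-2×II-1: Aa|AA
A/IV-1 aff III-1×III-2: Aa
⇒ A over [I-1,I-2,II-1,II-2,II-3,II-4,III-1,III-2,III-3,IV-1]: 161 consistent
M/I-1 un ·: mm
M/I-2 aff ·: Mm|MM
M/II-1 aff I-1×I-2: Mm
M/II-2 aff ·: Mm|MM
M/II-3 aff I-1×I-2: Mm
M/II-4 ? I-1×I-2: mm|Mm
M/III-1 aff II-2×II-1: Mm|MM
M/III-2 aff ·: Mm|MM
M/III-3 aff II-2×II-1: Mm|MM
M/IV-1 ? III-1×III-2: mm|Mm|MM
⇒ M over [I-1,I-2,II-1,II-2,II-3,II-4,III-1,III-2,III-3,IV-1]: 96 consistent
Z/I-1 aff ·: Zz|ZZ
Z/I-2 aff ·: Zz|ZZ
Z/II-1 aff I-1×I-2: Zz|ZZ
Z/II-2 un ·: zz
Z/II-3 aff I-1×I-2: Zz|ZZ
Z/II-4 aff I-1×I-2: Zz|ZZ
Z/III-1 aff II-2×II-1: Zz
Z/III-2 un ·: zz
Z/III-3 aff II-2×II-1: Zz
Z/IV-1 aff III-1×III-2: Zz
⇒ Z over [I-1,I-2,II-1,II-2,II-3,II-4,III-1,III-2,III-3,IV-1]: 25 consistent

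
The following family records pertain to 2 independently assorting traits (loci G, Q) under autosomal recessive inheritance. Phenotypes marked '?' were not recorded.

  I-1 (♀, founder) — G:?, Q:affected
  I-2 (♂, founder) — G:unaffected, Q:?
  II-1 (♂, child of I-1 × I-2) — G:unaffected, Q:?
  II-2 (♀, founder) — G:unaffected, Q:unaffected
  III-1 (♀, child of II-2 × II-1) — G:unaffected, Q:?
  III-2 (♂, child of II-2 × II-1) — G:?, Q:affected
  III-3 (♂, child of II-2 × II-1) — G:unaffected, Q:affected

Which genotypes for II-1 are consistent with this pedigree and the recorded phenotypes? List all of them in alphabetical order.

II-1 ∈ {GG Qq, GG qq, Gg Qq, Gg qq}

G/I-1 ? ·: GG|Gg|gg
G/I-2 un ·: GG|Gg
G/II-1 un I-1×I-2: GG|Gg
G/II-2 un ·: GG|Gg
G/III-1 un II-2×II-1: GG|Gg
G/III-2 ? II-2×II-1: GG|Gg|gg
G/III-3 un II-2×II-1: GG|Gg
⇒ G over [I-1,I-2,II-1,II-2,III-1,III-2,III-3]: 136 consistent
Q/I-1 aff ·: qq
Q/I-2 ? ·: QQ|Qq|qq
Q/II-1 ? I-1×I-2: Qq|qq
Q/II-2 un ·: Qq
Q/III-1 ? II-2×II-1: QQ|Qq|qq
Q/III-2 aff II-2×II-1: qq
Q/III-3 aff II-2×II-1: qq
⇒ Q over [I-1,I-2,II-1,II-2,III-1,III-2,III-3]: 10 consistent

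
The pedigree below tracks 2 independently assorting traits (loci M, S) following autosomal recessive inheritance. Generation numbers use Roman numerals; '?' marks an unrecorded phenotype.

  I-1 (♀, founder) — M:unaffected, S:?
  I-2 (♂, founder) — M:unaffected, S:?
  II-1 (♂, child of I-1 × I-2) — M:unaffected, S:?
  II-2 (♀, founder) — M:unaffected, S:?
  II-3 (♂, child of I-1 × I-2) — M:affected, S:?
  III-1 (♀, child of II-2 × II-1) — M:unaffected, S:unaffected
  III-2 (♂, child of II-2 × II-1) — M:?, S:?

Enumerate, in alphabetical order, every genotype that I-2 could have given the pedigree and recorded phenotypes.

I-2 ∈ {Mm SS, Mm Ss, Mm ss}

M/I-1 un ·: Mm
M/I-2 un ·: Mm
M/II-1 un I-1×I-2: MM|Mm
M/II-2 un ·: MM|Mm
M/II-3 aff I-1×I-2: mm
M/III-1 un II-2×II-1: MM|Mm
M/III-2 ? II-2×II-1: MM|Mm|mm
⇒ M over [I-1,I-2,II-1,II-2,II-3,III-1,III-2]: 15 consistent
S/I-1 ? ·: SS|Ss|ss
S/I-2 ? ·: SS|Ss|ss
S/II-1 ? I-1×I-2: SS|Ss|ss
S/II-2 ? ·: SS|Ss|ss
S/II-3 ? I-1×I-2: SS|Ss|ss
S/III-1 un II-2×II-1: SS|Ss
S/III-2 ? II-2×II-1: SS|Ss|ss
⇒ S over [I-1,I-2,II-1,II-2,II-3,III-1,III-2]: 228 consistent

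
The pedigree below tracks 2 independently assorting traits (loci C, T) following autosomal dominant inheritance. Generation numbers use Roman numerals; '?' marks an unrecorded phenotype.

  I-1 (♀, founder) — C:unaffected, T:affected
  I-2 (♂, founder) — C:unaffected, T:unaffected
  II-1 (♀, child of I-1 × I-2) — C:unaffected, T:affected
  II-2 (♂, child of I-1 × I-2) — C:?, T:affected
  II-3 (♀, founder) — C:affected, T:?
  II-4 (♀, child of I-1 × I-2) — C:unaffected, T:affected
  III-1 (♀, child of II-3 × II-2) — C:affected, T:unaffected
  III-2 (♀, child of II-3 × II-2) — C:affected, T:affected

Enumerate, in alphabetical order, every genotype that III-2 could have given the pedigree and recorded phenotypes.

III-2 ∈ {Cc TT, Cc Tt}

C/I-1 un ·: cc
C/I-2 un ·: cc
C/II-1 un I-1×I-2: cc
C/II-2 ? I-1×I-2: cc
C/II-3 aff ·: Cc|CC
C/II-4 un I-1×I-2: cc
C/III-1 aff II-3×II-2: Cc
C/III-2 aff II-3×II-2: Cc
⇒ C over [I-1,I-2,II-1,II-2,II-3,II-4,III-1,III-2]: 2 consistent
T/I-1 aff ·: Tt|TT
T/I-2 un ·: tt
T/II-1 aff I-1×I-2: Tt
T/II-2 aff I-1×I-2: Tt
T/II-3 ? ·: tt|Tt
T/II-4 aff I-1×I-2: Tt
T/III-1 un II-3×II-2: tt
T/III-2 aff II-3×II-2: Tt|TT
⇒ T over [I-1,I-2,II-1,II-2,II-3,II-4,III-1,III-2]: 6 consistent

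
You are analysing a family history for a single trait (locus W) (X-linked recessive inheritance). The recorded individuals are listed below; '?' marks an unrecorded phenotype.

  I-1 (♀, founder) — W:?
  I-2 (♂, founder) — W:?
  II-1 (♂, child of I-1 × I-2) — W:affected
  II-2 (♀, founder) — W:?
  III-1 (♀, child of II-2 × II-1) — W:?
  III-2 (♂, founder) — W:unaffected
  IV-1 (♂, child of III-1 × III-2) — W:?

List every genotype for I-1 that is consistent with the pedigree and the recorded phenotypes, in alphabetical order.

W/I-1 ? ·: X^WX^w|X^wX^w
W/I-2 ? ·: X^WY|X^wY
W/II-1 aff I-1×I-2: X^wY
W/II-2 ? ·: X^WX^W|X^WX^w|X^wX^w
W/III-1 ? II-2×II-1: X^WX^w|X^wX^w
W/III-2 un ·: X^WY
W/IV-1 ? III-1×III-2: X^WY|X^wY
⇒ W over [I-1,I-2,II-1,II-2,III-1,III-2,IV-1]: 24 consistent

I-1 ∈ {X^WX^w, X^wX^w}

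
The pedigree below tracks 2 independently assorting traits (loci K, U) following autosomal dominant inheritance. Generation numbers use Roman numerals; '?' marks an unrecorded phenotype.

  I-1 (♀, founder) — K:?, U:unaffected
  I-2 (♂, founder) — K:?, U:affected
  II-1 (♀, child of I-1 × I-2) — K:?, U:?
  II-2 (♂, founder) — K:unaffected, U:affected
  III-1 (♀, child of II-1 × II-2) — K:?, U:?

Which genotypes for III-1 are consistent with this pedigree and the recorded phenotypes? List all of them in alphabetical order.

K/I-1 ? ·: kk|Kk|KK
K/I-2 ? ·: kk|Kk|KK
K/II-1 ? I-1×I-2: kk|Kk|KK
K/II-2 un ·: kk
K/III-1 ? II-1×II-2: kk|Kk
⇒ K over [I-1,I-2,II-1,II-2,III-1]: 22 consistent
U/I-1 un ·: uu
U/I-2 aff ·: Uu|UU
U/II-1 ? I-1×I-2: uu|Uu
U/II-2 aff ·: Uu|UU
U/III-1 ? II-1×II-2: uu|Uu|UU
⇒ U over [I-1,I-2,II-1,II-2,III-1]: 13 consistent

III-1 ∈ {Kk UU, Kk Uu, Kk uu, kk UU, kk Uu, kk uu}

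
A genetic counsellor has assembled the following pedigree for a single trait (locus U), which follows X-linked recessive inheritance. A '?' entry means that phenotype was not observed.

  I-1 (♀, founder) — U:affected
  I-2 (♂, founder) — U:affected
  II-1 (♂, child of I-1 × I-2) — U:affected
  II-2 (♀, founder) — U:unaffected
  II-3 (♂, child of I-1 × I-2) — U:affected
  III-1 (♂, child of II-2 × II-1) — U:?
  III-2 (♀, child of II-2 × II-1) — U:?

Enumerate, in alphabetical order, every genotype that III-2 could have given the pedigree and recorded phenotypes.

III-2 ∈ {X^UX^u, X^uX^u}

U/I-1 aff ·: X^uX^u
U/I-2 aff ·: X^uY
U/II-1 aff I-1×I-2: X^uY
U/II-2 un ·: X^UX^U|X^UX^u
U/II-3 aff I-1×I-2: X^uY
U/III-1 ? II-2×II-1: X^UY|X^uY
U/III-2 ? II-2×II-1: X^UX^u|X^uX^u
⇒ U over [I-1,I-2,II-1,II-2,II-3,III-1,III-2]: 5 consistent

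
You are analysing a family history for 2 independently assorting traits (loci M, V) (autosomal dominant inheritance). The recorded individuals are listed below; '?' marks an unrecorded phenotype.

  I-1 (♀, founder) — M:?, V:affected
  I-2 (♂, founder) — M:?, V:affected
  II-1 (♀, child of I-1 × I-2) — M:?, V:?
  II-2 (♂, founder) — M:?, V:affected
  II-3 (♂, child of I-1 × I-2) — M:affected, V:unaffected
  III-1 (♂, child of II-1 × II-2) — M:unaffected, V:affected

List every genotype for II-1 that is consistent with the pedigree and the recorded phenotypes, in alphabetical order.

II-1 ∈ {Mm VV, Mm Vv, Mm vv, mm VV, mm Vv, mm vv}

M/I-1 ? ·: mm|Mm|MM
M/I-2 ? ·: mm|Mm|MM
M/II-1 ? I-1×I-2: mm|Mm
M/II-2 ? ·: mm|Mm
M/II-3 aff I-1×I-2: Mm|MM
M/III-1 un II-1×II-2: mm
⇒ M over [I-1,I-2,II-1,II-2,II-3,III-1]: 28 consistent
V/I-1 aff ·: Vv
V/I-2 aff ·: Vv
V/II-1 ? I-1×I-2: vv|Vv|VV
V/II-2 aff ·: Vv|VV
V/II-3 un I-1×I-2: vv
V/III-1 aff II-1×II-2: Vv|VV
⇒ V over [I-1,I-2,II-1,II-2,II-3,III-1]: 9 consistent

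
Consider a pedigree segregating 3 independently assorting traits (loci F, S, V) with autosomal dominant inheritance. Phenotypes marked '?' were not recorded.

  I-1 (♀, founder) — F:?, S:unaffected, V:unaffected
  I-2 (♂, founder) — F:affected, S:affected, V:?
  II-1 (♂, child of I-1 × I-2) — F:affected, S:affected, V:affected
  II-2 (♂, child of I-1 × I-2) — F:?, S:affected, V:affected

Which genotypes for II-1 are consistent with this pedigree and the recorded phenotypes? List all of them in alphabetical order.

II-1 ∈ {FF Ss Vv, Ff Ss Vv}

F/I-1 ? ·: ff|Ff|FF
F/I-2 aff ·: Ff|FF
F/II-1 aff I-1×I-2: Ff|FF
F/II-2 ? I-1×I-2: ff|Ff|FF
⇒ F over [I-1,I-2,II-1,II-2]: 18 consistent
S/I-1 un ·: ss
S/I-2 aff ·: Ss|SS
S/II-1 aff I-1×I-2: Ss
S/II-2 aff I-1×I-2: Ss
⇒ S over [I-1,I-2,II-1,II-2]: 2 consistent
V/I-1 un ·: vv
V/I-2 ? ·: Vv|VV
V/II-1 aff I-1×I-2: Vv
V/II-2 aff I-1×I-2: Vv
⇒ V over [I-1,I-2,II-1,II-2]: 2 consistent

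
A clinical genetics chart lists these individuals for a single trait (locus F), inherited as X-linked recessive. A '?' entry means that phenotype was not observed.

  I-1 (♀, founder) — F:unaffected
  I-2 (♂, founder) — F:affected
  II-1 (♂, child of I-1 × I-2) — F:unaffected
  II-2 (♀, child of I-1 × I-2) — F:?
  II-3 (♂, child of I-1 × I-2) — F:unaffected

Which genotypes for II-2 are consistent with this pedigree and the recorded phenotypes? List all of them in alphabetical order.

II-2 ∈ {X^FX^f, X^fX^f}

F/I-1 un ·: X^FX^F|X^FX^f
F/I-2 aff ·: X^fY
F/II-1 un I-1×I-2: X^FY
F/II-2 ? I-1×I-2: X^FX^f|X^fX^f
F/II-3 un I-1×I-2: X^FY
⇒ F over [I-1,I-2,II-1,II-2,II-3]: 3 consistent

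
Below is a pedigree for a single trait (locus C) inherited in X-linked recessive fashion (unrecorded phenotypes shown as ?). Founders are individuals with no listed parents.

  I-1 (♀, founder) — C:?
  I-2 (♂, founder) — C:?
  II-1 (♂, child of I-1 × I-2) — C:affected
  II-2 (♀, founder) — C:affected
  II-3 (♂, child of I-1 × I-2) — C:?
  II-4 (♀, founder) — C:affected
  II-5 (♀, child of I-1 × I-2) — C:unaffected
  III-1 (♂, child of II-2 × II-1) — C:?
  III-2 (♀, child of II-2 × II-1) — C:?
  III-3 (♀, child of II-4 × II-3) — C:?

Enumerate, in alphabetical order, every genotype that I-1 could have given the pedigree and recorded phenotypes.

I-1 ∈ {X^CX^c, X^cX^c}

C/I-1 ? ·: X^CX^c|X^cX^c
C/I-2 ? ·: X^CY|X^cY
C/II-1 aff I-1×I-2: X^cY
C/II-2 aff ·: X^cX^c
C/II-3 ? I-1×I-2: X^CY|X^cY
C/II-4 aff ·: X^cX^c
C/II-5 un I-1×I-2: X^CX^C|X^CX^c
C/III-1 ? II-2×II-1: X^cY
C/III-2 ? II-2×II-1: X^cX^c
C/III-3 ? II-4×II-3: X^CX^c|X^cX^c
⇒ C over [I-1,I-2,II-1,II-2,II-3,II-4,II-5,III-1,III-2,III-3]: 7 consistent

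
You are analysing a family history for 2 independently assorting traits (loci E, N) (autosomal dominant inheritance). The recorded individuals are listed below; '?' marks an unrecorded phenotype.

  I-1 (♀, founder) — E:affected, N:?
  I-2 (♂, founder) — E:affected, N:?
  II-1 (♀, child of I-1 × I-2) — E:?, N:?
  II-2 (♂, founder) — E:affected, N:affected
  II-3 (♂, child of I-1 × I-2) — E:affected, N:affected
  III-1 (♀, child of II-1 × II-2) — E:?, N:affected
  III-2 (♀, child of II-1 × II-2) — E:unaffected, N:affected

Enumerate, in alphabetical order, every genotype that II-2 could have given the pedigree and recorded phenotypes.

E/I-1 aff ·: Ee|EE
E/I-2 aff ·: Ee|EE
E/II-1 ? I-1×I-2: ee|Ee
E/II-2 aff ·: Ee
E/II-3 aff I-1×I-2: Ee|EE
E/III-1 ? II-1×II-2: ee|Ee|EE
E/III-2 un II-1×II-2: ee
⇒ E over [I-1,I-2,II-1,II-2,II-3,III-1,III-2]: 22 consistent
N/I-1 ? ·: nn|Nn|NN
N/I-2 ? ·: nn|Nn|NN
N/II-1 ? I-1×I-2: nn|Nn|NN
N/II-2 aff ·: Nn|NN
N/II-3 aff I-1×I-2: Nn|NN
N/III-1 aff II-1×II-2: Nn|NN
N/III-2 aff II-1×II-2: Nn|NN
⇒ N over [I-1,I-2,II-1,II-2,II-3,III-1,III-2]: 123 consistent

II-2 ∈ {Ee NN, Ee Nn}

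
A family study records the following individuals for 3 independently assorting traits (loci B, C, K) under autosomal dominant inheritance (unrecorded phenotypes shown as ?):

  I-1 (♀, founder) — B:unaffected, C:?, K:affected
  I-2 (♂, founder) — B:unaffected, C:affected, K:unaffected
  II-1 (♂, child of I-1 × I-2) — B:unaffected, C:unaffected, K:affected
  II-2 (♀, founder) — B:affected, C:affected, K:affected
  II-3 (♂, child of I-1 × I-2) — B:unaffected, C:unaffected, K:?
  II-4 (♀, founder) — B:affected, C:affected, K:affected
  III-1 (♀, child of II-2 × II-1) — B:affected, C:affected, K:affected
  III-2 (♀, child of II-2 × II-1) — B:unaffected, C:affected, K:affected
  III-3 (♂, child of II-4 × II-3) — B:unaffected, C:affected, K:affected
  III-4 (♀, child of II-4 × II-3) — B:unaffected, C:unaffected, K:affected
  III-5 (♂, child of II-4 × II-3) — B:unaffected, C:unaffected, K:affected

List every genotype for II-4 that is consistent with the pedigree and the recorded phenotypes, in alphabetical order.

B/I-1 un ·: bb
B/I-2 un ·: bb
B/II-1 un I-1×I-2: bb
B/II-2 aff ·: Bb
B/II-3 un I-1×I-2: bb
B/II-4 aff ·: Bb
B/III-1 aff II-2×II-1: Bb
B/III-2 un II-2×II-1: bb
B/III-3 un II-4×II-3: bb
B/III-4 un II-4×II-3: bb
B/III-5 un II-4×II-3: bb
⇒ B over [I-1,I-2,II-1,II-2,II-3,II-4,III-1,III-2,III-3,III-4,III-5]: 1 consistent
C/I-1 ? ·: cc|Cc
C/I-2 aff ·: Cc
C/II-1 un I-1×I-2: cc
C/II-2 aff ·: Cc|CC
C/II-3 un I-1×I-2: cc
C/II-4 aff ·: Cc
C/III-1 aff II-2×II-1: Cc
C/III-2 aff II-2×II-1: Cc
C/III-3 aff II-4×II-3: Cc
C/III-4 un II-4×II-3: cc
C/III-5 un II-4×II-3: cc
⇒ C over [I-1,I-2,II-1,II-2,II-3,II-4,III-1,III-2,III-3,III-4,III-5]: 4 consistent
K/I-1 aff ·: Kk|KK
K/I-2 un ·: kk
K/II-1 aff I-1×I-2: Kk
K/II-2 aff ·: Kk|KK
K/II-3 ? I-1×I-2: kk|Kk
K/II-4 aff ·: Kk|KK
K/III-1 aff II-2×II-1: Kk|KK
K/III-2 aff II-2×II-1: Kk|KK
K/III-3 aff II-4×II-3: Kk|KK
K/III-4 aff II-4×II-3: Kk|KK
K/III-5 aff II-4×II-3: Kk|KK
⇒ K over [I-1,I-2,II-1,II-2,II-3,II-4,III-1,III-2,III-3,III-4,III-5]: 272 consistent

II-4 ∈ {Bb Cc KK, Bb Cc Kk}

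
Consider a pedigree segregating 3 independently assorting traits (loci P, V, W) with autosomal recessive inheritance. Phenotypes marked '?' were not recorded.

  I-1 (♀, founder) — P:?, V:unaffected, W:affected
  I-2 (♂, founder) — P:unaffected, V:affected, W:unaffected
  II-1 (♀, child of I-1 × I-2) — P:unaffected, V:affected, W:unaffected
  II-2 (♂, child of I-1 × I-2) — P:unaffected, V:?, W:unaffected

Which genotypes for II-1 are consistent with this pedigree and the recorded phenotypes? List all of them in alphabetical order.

II-1 ∈ {PP vv Ww, Pp vv Ww}

P/I-1 ? ·: PP|Pp|pp
P/I-2 un ·: PP|Pp
P/II-1 un I-1×I-2: PP|Pp
P/II-2 un I-1×I-2: PP|Pp
⇒ P over [I-1,I-2,II-1,II-2]: 15 consistent
V/I-1 un ·: Vv
V/I-2 aff ·: vv
V/II-1 aff I-1×I-2: vv
V/II-2 ? I-1×I-2: Vv|vv
⇒ V over [I-1,I-2,II-1,II-2]: 2 consistent
W/I-1 aff ·: ww
W/I-2 un ·: WW|Ww
W/II-1 un I-1×I-2: Ww
W/II-2 un I-1×I-2: Ww
⇒ W over [I-1,I-2,II-1,II-2]: 2 consistent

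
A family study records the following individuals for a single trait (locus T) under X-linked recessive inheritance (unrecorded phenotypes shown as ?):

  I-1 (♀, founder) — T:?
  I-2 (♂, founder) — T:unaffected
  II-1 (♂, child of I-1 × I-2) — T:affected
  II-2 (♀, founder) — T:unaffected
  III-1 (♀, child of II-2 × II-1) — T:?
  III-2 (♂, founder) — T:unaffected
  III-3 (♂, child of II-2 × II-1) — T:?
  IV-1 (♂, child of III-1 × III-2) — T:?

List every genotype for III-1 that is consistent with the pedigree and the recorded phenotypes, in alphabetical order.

T/I-1 ? ·: X^TX^t|X^tX^t
T/I-2 un ·: X^TY
T/II-1 aff I-1×I-2: X^tY
T/II-2 un ·: X^TX^T|X^TX^t
T/III-1 ? II-2×II-1: X^TX^t|X^tX^t
T/III-2 un ·: X^TY
T/III-3 ? II-2×II-1: X^TY|X^tY
T/IV-1 ? III-1×III-2: X^TY|X^tY
⇒ T over [I-1,I-2,II-1,II-2,III-1,III-2,III-3,IV-1]: 16 consistent

III-1 ∈ {X^TX^t, X^tX^t}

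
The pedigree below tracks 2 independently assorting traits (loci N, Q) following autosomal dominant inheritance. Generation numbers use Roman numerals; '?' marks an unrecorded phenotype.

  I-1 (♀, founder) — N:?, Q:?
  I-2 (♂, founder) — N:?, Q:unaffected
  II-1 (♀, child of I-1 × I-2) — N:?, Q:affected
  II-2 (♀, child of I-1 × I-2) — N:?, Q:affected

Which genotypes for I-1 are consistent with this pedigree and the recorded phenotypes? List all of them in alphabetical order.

I-1 ∈ {NN QQ, NN Qq, Nn QQ, Nn Qq, nn QQ, nn Qq}

N/I-1 ? ·: nn|Nn|NN
N/I-2 ? ·: nn|Nn|NN
N/II-1 ? I-1×I-2: nn|Nn|NN
N/II-2 ? I-1×I-2: nn|Nn|NN
⇒ N over [I-1,I-2,II-1,II-2]: 29 consistent
Q/I-1 ? ·: Qq|QQ
Q/I-2 un ·: qq
Q/II-1 aff I-1×I-2: Qq
Q/II-2 aff I-1×I-2: Qq
⇒ Q over [I-1,I-2,II-1,II-2]: 2 consistent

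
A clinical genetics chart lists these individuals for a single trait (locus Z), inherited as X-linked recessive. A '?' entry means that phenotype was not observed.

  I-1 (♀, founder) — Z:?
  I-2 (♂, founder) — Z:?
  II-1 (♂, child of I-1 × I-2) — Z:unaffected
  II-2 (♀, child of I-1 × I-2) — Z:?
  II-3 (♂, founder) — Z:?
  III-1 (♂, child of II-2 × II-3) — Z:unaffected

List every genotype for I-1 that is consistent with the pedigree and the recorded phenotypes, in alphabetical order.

Z/I-1 ? ·: X^ZX^Z|X^ZX^z
Z/I-2 ? ·: X^ZY|X^zY
Z/II-1 un I-1×I-2: X^ZY
Z/II-2 ? I-1×I-2: X^ZX^Z|X^ZX^z
Z/II-3 ? ·: X^ZY|X^zY
Z/III-1 un II-2×II-3: X^ZY
⇒ Z over [I-1,I-2,II-1,II-2,II-3,III-1]: 10 consistent

I-1 ∈ {X^ZX^Z, X^ZX^z}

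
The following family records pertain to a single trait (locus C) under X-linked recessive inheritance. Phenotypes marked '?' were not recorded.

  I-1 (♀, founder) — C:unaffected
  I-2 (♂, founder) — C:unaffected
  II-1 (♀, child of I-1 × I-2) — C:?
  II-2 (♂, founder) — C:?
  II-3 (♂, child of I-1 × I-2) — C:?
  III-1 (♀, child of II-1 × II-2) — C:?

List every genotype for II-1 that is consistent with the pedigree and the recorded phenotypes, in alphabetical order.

II-1 ∈ {X^CX^C, X^CX^c}

C/I-1 un ·: X^CX^C|X^CX^c
C/I-2 un ·: X^CY
C/II-1 ? I-1×I-2: X^CX^C|X^CX^c
C/II-2 ? ·: X^CY|X^cY
C/II-3 ? I-1×I-2: X^CY|X^cY
C/III-1 ? II-1×II-2: X^CX^C|X^CX^c|X^cX^c
⇒ C over [I-1,I-2,II-1,II-2,II-3,III-1]: 14 consistent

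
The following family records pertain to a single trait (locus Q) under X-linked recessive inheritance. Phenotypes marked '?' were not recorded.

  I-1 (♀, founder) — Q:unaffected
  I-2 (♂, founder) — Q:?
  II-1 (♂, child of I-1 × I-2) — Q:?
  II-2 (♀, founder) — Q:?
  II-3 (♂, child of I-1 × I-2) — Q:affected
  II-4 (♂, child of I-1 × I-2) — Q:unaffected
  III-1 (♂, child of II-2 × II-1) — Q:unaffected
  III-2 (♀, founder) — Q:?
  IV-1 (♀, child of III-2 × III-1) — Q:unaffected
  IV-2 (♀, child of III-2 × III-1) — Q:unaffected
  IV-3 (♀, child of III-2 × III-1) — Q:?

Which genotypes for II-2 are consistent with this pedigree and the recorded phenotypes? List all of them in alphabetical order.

Q/I-1 un ·: X^QX^q
Q/I-2 ? ·: X^QY|X^qY
Q/II-1 ? I-1×I-2: X^QY|X^qY
Q/II-2 ? ·: X^QX^Q|X^QX^q
Q/II-3 aff I-1×I-2: X^qY
Q/II-4 un I-1×I-2: X^QY
Q/III-1 un II-2×II-1: X^QY
Q/III-2 ? ·: X^QX^Q|X^QX^q|X^qX^q
Q/IV-1 un III-2×III-1: X^QX^Q|X^QX^q
Q/IV-2 un III-2×III-1: X^QX^Q|X^QX^q
Q/IV-3 ? III-2×III-1: X^QX^Q|X^QX^q
⇒ Q over [I-1,I-2,II-1,II-2,II-3,II-4,III-1,III-2,IV-1,IV-2,IV-3]: 80 consistent

II-2 ∈ {X^QX^Q, X^QX^q}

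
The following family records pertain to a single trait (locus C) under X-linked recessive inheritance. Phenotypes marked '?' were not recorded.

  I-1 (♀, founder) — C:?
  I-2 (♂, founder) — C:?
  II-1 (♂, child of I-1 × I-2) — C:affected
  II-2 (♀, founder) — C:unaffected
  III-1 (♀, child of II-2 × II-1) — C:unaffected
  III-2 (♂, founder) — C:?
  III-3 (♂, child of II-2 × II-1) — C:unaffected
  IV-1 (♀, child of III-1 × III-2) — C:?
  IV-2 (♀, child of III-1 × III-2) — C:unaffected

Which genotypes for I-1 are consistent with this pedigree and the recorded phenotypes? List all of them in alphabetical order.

I-1 ∈ {X^CX^c, X^cX^c}

C/I-1 ? ·: X^CX^c|X^cX^c
C/I-2 ? ·: X^CY|X^cY
C/II-1 aff I-1×I-2: X^cY
C/II-2 un ·: X^CX^C|X^CX^c
C/III-1 un II-2×II-1: X^CX^c
C/III-2 ? ·: X^CY|X^cY
C/III-3 un II-2×II-1: X^CY
C/IV-1 ? III-1×III-2: X^CX^C|X^CX^c|X^cX^c
C/IV-2 un III-1×III-2: X^CX^C|X^CX^c
⇒ C over [I-1,I-2,II-1,II-2,III-1,III-2,III-3,IV-1,IV-2]: 48 consistent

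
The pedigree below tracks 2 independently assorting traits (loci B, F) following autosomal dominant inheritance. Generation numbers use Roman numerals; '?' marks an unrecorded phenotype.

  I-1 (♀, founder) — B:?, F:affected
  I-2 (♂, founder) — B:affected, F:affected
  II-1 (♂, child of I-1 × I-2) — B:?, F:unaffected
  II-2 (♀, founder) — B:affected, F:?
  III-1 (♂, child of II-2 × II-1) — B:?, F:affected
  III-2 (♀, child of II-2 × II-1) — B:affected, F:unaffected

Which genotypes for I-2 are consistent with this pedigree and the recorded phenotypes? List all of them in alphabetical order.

B/I-1 ? ·: bb|Bb|BB
B/I-2 aff ·: Bb|BB
B/II-1 ? I-1×I-2: bb|Bb|BB
B/II-2 aff ·: Bb|BB
B/III-1 ? II-2×II-1: bb|Bb|BB
B/III-2 aff II-2×II-1: Bb|BB
⇒ B over [I-1,I-2,II-1,II-2,III-1,III-2]: 76 consistent
F/I-1 aff ·: Ff
F/I-2 aff ·: Ff
F/II-1 un I-1×I-2: ff
F/II-2 ? ·: Ff
F/III-1 aff II-2×II-1: Ff
F/III-2 un II-2×II-1: ff
⇒ F over [I-1,I-2,II-1,II-2,III-1,III-2]: 1 consistent

I-2 ∈ {BB Ff, Bb Ff}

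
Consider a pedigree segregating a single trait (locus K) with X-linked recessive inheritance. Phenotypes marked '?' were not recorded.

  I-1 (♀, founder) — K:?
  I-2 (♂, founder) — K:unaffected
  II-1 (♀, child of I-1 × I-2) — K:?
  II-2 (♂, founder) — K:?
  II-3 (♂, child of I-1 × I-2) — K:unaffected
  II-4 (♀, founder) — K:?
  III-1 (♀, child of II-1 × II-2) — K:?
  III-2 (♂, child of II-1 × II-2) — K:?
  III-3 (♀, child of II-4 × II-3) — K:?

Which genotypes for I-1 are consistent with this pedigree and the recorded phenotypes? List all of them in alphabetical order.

I-1 ∈ {X^KX^K, X^KX^k}

K/I-1 ? ·: X^KX^K|X^KX^k
K/I-2 un ·: X^KY
K/II-1 ? I-1×I-2: X^KX^K|X^KX^k
K/II-2 ? ·: X^KY|X^kY
K/II-3 un I-1×I-2: X^KY
K/II-4 ? ·: X^KX^K|X^KX^k|X^kX^k
K/III-1 ? II-1×II-2: X^KX^K|X^KX^k|X^kX^k
K/III-2 ? II-1×II-2: X^KY|X^kY
K/III-3 ? II-4×II-3: X^KX^K|X^KX^k
⇒ K over [I-1,I-2,II-1,II-2,II-3,II-4,III-1,III-2,III-3]: 48 consistent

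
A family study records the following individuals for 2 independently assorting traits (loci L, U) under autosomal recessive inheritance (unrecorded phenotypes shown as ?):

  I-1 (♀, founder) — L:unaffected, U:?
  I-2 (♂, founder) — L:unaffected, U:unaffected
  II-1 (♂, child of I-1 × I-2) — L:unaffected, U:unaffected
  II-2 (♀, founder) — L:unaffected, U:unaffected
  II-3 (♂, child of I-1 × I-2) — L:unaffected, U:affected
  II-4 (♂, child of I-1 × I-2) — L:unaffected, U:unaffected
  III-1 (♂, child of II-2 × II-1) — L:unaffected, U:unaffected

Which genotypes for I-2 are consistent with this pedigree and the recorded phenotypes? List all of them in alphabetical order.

L/I-1 un ·: LL|Ll
L/I-2 un ·: LL|Ll
L/II-1 un I-1×I-2: LL|Ll
L/II-2 un ·: LL|Ll
L/II-3 un I-1×I-2: LL|Ll
L/II-4 un I-1×I-2: LL|Ll
L/III-1 un II-2×II-1: LL|Ll
⇒ L over [I-1,I-2,II-1,II-2,II-3,II-4,III-1]: 87 consistent
U/I-1 ? ·: Uu|uu
U/I-2 un ·: Uu
U/II-1 un I-1×I-2: UU|Uu
U/II-2 un ·: UU|Uu
U/II-3 aff I-1×I-2: uu
U/II-4 un I-1×I-2: UU|Uu
U/III-1 un II-2×II-1: UU|Uu
⇒ U over [I-1,I-2,II-1,II-2,II-3,II-4,III-1]: 18 consistent

I-2 ∈ {LL Uu, Ll Uu}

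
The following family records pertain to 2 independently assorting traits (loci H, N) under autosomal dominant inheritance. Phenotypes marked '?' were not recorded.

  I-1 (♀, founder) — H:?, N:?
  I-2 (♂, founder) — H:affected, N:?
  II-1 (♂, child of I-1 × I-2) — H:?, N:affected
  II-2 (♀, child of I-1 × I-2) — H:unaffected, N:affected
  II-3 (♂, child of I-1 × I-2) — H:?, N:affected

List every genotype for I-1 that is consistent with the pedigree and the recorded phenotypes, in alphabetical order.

H/I-1 ? ·: hh|Hh
H/I-2 aff ·: Hh
H/II-1 ? I-1×I-2: hh|Hh|HH
H/II-2 un I-1×I-2: hh
H/II-3 ? I-1×I-2: hh|Hh|HH
⇒ H over [I-1,I-2,II-1,II-2,II-3]: 13 consistent
N/I-1 ? ·: nn|Nn|NN
N/I-2 ? ·: nn|Nn|NN
N/II-1 aff I-1×I-2: Nn|NN
N/II-2 aff I-1×I-2: Nn|NN
N/II-3 aff I-1×I-2: Nn|NN
⇒ N over [I-1,I-2,II-1,II-2,II-3]: 29 consistent

I-1 ∈ {Hh NN, Hh Nn, Hh nn, hh NN, hh Nn, hh nn}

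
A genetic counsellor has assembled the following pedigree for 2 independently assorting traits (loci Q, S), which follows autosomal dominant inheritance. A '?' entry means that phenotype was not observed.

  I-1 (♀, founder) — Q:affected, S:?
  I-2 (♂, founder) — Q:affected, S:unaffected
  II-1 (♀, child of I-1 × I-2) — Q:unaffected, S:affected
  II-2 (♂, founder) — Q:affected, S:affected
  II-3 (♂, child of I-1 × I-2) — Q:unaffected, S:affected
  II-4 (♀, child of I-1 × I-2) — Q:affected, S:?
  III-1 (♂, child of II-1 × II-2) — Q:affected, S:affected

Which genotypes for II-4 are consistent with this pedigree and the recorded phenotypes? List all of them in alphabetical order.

II-4 ∈ {QQ Ss, QQ ss, Qq Ss, Qq ss}

Q/I-1 aff ·: Qq
Q/I-2 aff ·: Qq
Q/II-1 un I-1×I-2: qq
Q/II-2 aff ·: Qq|QQ
Q/II-3 un I-1×I-2: qq
Q/II-4 aff I-1×I-2: Qq|QQ
Q/III-1 aff II-1×II-2: Qq
⇒ Q over [I-1,I-2,II-1,II-2,II-3,II-4,III-1]: 4 consistent
S/I-1 ? ·: Ss|SS
S/I-2 un ·: ss
S/II-1 aff I-1×I-2: Ss
S/II-2 aff ·: Ss|SS
S/II-3 aff I-1×I-2: Ss
S/II-4 ? I-1×I-2: ss|Ss
S/III-1 aff II-1×II-2: Ss|SS
⇒ S over [I-1,I-2,II-1,II-2,II-3,II-4,III-1]: 12 consistent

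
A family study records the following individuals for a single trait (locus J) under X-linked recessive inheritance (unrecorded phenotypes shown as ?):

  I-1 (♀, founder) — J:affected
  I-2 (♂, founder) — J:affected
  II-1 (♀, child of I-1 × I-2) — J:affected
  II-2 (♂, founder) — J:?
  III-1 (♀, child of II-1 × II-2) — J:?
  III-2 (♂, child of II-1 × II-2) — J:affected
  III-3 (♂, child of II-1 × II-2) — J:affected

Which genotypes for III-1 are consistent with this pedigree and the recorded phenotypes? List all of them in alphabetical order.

J/I-1 aff ·: X^jX^j
J/I-2 aff ·: X^jY
J/II-1 aff I-1×I-2: X^jX^j
J/II-2 ? ·: X^JY|X^jY
J/III-1 ? II-1×II-2: X^JX^j|X^jX^j
J/III-2 aff II-1×II-2: X^jY
J/III-3 aff II-1×II-2: X^jY
⇒ J over [I-1,I-2,II-1,II-2,III-1,III-2,III-3]: 2 consistent

III-1 ∈ {X^JX^j, X^jX^j}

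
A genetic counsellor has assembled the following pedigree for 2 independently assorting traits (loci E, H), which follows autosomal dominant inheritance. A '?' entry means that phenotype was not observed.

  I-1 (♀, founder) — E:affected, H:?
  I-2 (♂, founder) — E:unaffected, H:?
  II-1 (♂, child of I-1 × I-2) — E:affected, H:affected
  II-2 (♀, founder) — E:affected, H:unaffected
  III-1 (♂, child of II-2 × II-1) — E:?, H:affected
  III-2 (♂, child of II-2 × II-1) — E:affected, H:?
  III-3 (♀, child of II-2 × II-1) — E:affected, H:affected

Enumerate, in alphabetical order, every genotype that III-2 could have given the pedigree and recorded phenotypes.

E/I-1 aff ·: Ee|EE
E/I-2 un ·: ee
E/II-1 aff I-1×I-2: Ee
E/II-2 aff ·: Ee|EE
E/III-1 ? II-2×II-1: ee|Ee|EE
E/III-2 aff II-2×II-1: Ee|EE
E/III-3 aff II-2×II-1: Ee|EE
⇒ E over [I-1,I-2,II-1,II-2,III-1,III-2,III-3]: 40 consistent
H/I-1 ? ·: hh|Hh|HH
H/I-2 ? ·: hh|Hh|HH
H/II-1 aff I-1×I-2: Hh|HH
H/II-2 un ·: hh
H/III-1 aff II-2×II-1: Hh
H/III-2 ? II-2×II-1: hh|Hh
H/III-3 aff II-2×II-1: Hh
⇒ H over [I-1,I-2,II-1,II-2,III-1,III-2,III-3]: 18 consistent

III-2 ∈ {EE Hh, EE hh, Ee Hh, Ee hh}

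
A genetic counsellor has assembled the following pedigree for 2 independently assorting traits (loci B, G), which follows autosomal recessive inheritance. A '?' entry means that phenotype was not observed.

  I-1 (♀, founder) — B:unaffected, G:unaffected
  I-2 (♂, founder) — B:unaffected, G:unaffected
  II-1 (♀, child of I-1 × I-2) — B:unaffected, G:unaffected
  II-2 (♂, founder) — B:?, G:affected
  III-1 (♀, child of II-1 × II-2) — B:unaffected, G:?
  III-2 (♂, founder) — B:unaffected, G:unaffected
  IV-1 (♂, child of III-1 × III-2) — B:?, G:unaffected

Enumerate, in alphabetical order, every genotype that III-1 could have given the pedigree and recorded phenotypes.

B/I-1 un ·: BB|Bb
B/I-2 un ·: BB|Bb
B/II-1 un I-1×I-2: BB|Bb
B/II-2 ? ·: BB|Bb|bb
B/III-1 un II-1×II-2: BB|Bb
B/III-2 un ·: BB|Bb
B/IV-1 ? III-1×III-2: BB|Bb|bb
⇒ B over [I-1,I-2,II-1,II-2,III-1,III-2,IV-1]: 127 consistent
G/I-1 un ·: GG|Gg
G/I-2 un ·: GG|Gg
G/II-1 un I-1×I-2: GG|Gg
G/II-2 aff ·: gg
G/III-1 ? II-1×II-2: Gg|gg
G/III-2 un ·: GG|Gg
G/IV-1 un III-1×III-2: GG|Gg
⇒ G over [I-1,I-2,II-1,II-2,III-1,III-2,IV-1]: 34 consistent

III-1 ∈ {BB Gg, BB gg, Bb Gg, Bb gg}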